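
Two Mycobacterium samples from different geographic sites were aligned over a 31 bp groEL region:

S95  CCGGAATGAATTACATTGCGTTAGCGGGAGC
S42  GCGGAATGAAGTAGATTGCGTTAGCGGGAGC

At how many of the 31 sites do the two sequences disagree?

3

The sequences differ at positions 1 (C/G), 11 (T/G), 14 (C/G).
That gives 3 mismatches out of 31 aligned sites, so the Hamming distance is 3.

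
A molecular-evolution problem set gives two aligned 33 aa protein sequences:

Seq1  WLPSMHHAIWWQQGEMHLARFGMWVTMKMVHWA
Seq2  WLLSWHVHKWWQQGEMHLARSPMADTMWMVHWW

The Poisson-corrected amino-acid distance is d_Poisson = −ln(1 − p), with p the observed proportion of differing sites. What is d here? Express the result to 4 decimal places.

Mismatches occur at site 3 (P→L), site 5 (M→W), site 7 (H→V), site 8 (A→H), site 9 (I→K), site 21 (F→S), site 22 (G→P), site 24 (W→A), site 25 (V→D), site 28 (K→W), site 33 (A→W).
p = 11/33 = 0.333333.
d = −ln(1 − 0.333333) = −ln(0.666667) = 0.4055.

0.4055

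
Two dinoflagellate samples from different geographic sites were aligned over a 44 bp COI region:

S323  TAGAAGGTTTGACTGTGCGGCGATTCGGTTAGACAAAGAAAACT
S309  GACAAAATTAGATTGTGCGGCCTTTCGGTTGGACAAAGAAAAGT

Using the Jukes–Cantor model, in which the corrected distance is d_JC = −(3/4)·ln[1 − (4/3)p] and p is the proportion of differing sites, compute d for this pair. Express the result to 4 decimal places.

Mismatches occur at site 1 (T→G), site 3 (G→C), site 6 (G→A), site 7 (G→A), site 10 (T→A), site 13 (C→T), site 22 (G→C), site 23 (A→T), site 31 (A→G), site 43 (C→G).
p = 10/44 = 0.227273.
d = −0.75 · ln(1 − (4/3)·0.227273) = −0.75 · ln(0.696969) = −0.75 · (-0.361014) = 0.2708.

0.2708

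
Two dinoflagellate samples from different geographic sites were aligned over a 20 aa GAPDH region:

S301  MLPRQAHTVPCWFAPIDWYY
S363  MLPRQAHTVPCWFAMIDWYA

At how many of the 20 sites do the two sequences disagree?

Mismatches occur at site 15 (P↔M), site 20 (Y↔A).
That gives 2 mismatches out of 20 aligned sites, so the Hamming distance is 2.

2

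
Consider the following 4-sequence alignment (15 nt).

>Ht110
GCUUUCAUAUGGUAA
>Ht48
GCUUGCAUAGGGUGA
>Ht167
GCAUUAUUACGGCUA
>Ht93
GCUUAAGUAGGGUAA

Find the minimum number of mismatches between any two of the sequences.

Pairwise Hamming distances:
  Ht110 vs Ht48: 3
  Ht110 vs Ht167: 6
  Ht110 vs Ht93: 4
  Ht48 vs Ht167: 7
  Ht48 vs Ht93: 4
  Ht167 vs Ht93: 6
The smallest is 3, between Ht110 and Ht48.

3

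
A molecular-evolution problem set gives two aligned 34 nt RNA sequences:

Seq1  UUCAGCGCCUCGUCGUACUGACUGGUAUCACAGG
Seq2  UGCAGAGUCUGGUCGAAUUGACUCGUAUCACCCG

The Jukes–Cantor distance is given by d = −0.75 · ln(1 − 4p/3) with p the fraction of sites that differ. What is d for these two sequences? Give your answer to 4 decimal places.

0.3265

Differing sites — 2:U/G; 6:C/A; 8:C/U; 11:C/G; 16:U/A; 18:C/U; 24:G/C; 32:A/C; 33:G/C.
p = 9/34 = 0.264706.
d = −0.75 · ln(1 − (4/3)·0.264706) = −0.75 · ln(0.647059) = −0.75 · (-0.435318) = 0.3265.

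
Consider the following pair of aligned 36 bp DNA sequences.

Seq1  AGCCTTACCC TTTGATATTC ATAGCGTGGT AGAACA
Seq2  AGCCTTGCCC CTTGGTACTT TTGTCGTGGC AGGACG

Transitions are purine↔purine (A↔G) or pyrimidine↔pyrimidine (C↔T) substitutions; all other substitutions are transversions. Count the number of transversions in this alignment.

The sequences differ at positions 7 (A/G, transition), 11 (T/C, transition), 15 (A/G, transition), 18 (T/C, transition), 20 (C/T, transition), 21 (A/T, transversion), 23 (A/G, transition), 24 (G/T, transversion), 30 (T/C, transition), 33 (A/G, transition), 36 (A/G, transition).
Of the 11 differences, 9 transitions and 2 transversions, so the answer is 2.

2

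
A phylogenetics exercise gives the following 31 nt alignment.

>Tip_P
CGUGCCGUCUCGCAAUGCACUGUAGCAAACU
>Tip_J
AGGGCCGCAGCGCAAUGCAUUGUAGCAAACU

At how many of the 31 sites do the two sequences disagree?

The sequences differ at positions 1 (C/A), 3 (U/G), 8 (U/C), 9 (C/A), 10 (U/G), 20 (C/U).
That gives 6 mismatches out of 31 aligned sites, so the Hamming distance is 6.

6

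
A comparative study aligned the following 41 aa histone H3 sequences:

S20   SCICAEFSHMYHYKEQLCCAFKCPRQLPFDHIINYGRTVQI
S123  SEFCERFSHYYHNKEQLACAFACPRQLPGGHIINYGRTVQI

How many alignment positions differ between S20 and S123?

The sequences differ at positions 2 (C/E), 3 (I/F), 5 (A/E), 6 (E/R), 10 (M/Y), 13 (Y/N), 18 (C/A), 22 (K/A), 29 (F/G), 30 (D/G).
That gives 10 mismatches out of 41 aligned sites, so the Hamming distance is 10.

10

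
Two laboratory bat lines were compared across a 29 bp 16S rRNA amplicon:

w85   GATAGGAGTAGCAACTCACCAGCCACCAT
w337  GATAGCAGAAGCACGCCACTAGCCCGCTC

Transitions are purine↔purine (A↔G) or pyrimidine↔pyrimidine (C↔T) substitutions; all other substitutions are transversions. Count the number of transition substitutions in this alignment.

Differing sites — 6:G/C (Tv); 9:T/A (Tv); 14:A/C (Tv); 15:C/G (Tv); 16:T/C (Ti); 20:C/T (Ti); 25:A/C (Tv); 26:C/G (Tv); 28:A/T (Tv); 29:T/C (Ti).
Of the 10 differences, 3 transitions and 7 transversions, so the answer is 3.

3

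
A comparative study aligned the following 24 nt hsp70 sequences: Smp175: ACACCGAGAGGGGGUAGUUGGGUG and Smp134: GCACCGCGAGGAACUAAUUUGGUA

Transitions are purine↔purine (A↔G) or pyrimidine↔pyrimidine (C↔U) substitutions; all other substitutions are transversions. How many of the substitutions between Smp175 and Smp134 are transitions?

5

Differing sites — 1:A/G (Ti); 7:A/C (Tv); 12:G/A (Ti); 13:G/A (Ti); 14:G/C (Tv); 17:G/A (Ti); 20:G/U (Tv); 24:G/A (Ti).
Of the 8 differences, 5 transitions and 3 transversions, so the answer is 5.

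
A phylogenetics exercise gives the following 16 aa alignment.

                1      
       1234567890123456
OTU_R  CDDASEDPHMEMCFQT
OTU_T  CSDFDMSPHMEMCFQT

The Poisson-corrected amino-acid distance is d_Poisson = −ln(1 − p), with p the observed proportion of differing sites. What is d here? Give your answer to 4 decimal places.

0.3747

The sequences differ at positions 2 (D/S), 4 (A/F), 5 (S/D), 6 (E/M), 7 (D/S).
p = 5/16 = 0.312500.
d = −ln(1 − 0.312500) = −ln(0.687500) = 0.3747.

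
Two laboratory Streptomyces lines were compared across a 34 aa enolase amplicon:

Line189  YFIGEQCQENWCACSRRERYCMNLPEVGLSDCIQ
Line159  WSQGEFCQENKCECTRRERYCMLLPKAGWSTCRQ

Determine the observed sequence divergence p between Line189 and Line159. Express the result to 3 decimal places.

Mismatches occur at site 1 (Y/W), site 2 (F/S), site 3 (I/Q), site 6 (Q/F), site 11 (W/K), site 13 (A/E), site 15 (S/T), site 23 (N/L), site 26 (E/K), site 27 (V/A), site 29 (L/W), site 31 (D/T), site 33 (I/R).
There are 13 differences over 34 sites, so p = 13/34 = 0.382.

0.382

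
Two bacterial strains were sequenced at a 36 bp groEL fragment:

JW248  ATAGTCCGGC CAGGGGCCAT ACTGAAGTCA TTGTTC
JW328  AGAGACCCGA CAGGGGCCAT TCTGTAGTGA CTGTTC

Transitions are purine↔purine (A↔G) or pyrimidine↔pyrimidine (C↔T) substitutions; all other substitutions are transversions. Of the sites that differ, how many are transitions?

Differing sites — 2:T/G (Tv); 5:T/A (Tv); 8:G/C (Tv); 10:C/A (Tv); 21:A/T (Tv); 25:A/T (Tv); 29:C/G (Tv); 31:T/C (Ti).
Of the 8 differences, 1 transition and 7 transversions, so the answer is 1.

1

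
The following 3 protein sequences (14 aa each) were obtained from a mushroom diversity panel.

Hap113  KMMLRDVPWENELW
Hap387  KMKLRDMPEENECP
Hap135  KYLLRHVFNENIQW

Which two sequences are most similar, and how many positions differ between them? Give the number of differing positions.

Pairwise Hamming distances:
  Hap113 vs Hap387: 5
  Hap113 vs Hap135: 7
  Hap387 vs Hap135: 9
The smallest is 5, between Hap113 and Hap387.

5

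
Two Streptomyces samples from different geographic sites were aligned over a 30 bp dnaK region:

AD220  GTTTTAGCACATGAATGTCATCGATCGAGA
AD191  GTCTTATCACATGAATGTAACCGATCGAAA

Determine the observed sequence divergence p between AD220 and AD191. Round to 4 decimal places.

The sequences differ at positions 3 (T/C), 7 (G/T), 19 (C/A), 21 (T/C), 29 (G/A).
There are 5 differences over 30 sites, so p = 5/30 = 0.1667.

0.1667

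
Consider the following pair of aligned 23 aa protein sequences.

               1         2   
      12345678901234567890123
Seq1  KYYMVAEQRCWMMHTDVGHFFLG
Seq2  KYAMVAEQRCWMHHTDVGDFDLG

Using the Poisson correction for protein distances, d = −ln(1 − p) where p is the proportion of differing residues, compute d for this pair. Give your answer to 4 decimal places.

0.1911

Differing sites — 3:Y/A; 13:M/H; 19:H/D; 21:F/D.
p = 4/23 = 0.173913.
d = −ln(1 − 0.173913) = −ln(0.826087) = 0.1911.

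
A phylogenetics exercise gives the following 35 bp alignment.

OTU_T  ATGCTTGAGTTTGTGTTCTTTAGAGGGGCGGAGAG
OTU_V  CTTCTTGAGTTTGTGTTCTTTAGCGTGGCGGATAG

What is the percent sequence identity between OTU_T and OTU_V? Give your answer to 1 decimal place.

85.7%

The sequences differ at positions 1 (A/C), 3 (G/T), 24 (A/C), 26 (G/T), 33 (G/T).
30 of the 35 sites match, so the percent identity is 30/35 × 100 = 85.7%.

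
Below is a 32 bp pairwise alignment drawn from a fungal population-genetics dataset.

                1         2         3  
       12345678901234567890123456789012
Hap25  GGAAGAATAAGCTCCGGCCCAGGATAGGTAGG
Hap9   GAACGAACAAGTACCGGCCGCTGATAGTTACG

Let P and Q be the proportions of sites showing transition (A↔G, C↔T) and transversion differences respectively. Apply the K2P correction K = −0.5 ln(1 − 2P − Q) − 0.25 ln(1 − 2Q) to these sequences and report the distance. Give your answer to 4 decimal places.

0.4045

Mismatches occur at site 2 (G↔A, transition), site 4 (A↔C, transversion), site 8 (T↔C, transition), site 12 (C↔T, transition), site 13 (T↔A, transversion), site 20 (C↔G, transversion), site 21 (A↔C, transversion), site 22 (G↔T, transversion), site 28 (G↔T, transversion), site 31 (G↔C, transversion).
Of the 10 differences, 3 transitions and 7 transversions over 32 sites: P = 3/32 = 0.093750, Q = 7/32 = 0.218750.
d = −0.5·ln(0.593750) − 0.25·ln(0.562500) = −0.5·(-0.521297) − 0.25·(-0.575364) = 0.4045.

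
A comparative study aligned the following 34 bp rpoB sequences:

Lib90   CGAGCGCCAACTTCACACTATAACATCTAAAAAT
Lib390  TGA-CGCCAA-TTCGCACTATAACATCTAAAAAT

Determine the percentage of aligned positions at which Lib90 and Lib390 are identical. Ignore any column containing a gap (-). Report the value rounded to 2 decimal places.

93.75%

Excluding the 2 gap columns leaves 32 comparable sites.
The sequences differ at positions 1 (C/T), 15 (A/G).
30 of the 32 comparable sites match, so the percent identity is 30/32 × 100 = 93.75%.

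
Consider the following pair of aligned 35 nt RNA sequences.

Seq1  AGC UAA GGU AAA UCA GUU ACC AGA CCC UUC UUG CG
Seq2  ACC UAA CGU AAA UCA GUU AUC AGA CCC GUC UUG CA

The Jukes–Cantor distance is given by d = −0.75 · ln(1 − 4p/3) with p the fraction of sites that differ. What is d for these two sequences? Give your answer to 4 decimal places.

The sequences differ at positions 2 (G/C), 7 (G/C), 20 (C/U), 28 (U/G), 35 (G/A).
p = 5/35 = 0.142857.
d = −0.75 · ln(1 − (4/3)·0.142857) = −0.75 · ln(0.809524) = −0.75 · (-0.211309) = 0.1585.

0.1585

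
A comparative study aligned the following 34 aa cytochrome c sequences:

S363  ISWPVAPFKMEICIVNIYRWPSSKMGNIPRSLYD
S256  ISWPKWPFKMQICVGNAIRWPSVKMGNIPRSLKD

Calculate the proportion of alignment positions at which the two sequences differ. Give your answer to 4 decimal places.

0.2647

The sequences differ at positions 5 (V/K), 6 (A/W), 11 (E/Q), 14 (I/V), 15 (V/G), 17 (I/A), 18 (Y/I), 23 (S/V), 33 (Y/K).
There are 9 differences over 34 sites, so p = 9/34 = 0.2647.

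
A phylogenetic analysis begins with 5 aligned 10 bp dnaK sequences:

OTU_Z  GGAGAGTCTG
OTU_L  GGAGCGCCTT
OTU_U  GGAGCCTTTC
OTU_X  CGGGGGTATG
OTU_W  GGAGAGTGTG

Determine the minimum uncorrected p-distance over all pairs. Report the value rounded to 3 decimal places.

Pairwise Hamming distances:
  OTU_Z vs OTU_L: 3
  OTU_Z vs OTU_U: 4
  OTU_Z vs OTU_X: 4
  OTU_Z vs OTU_W: 1
  OTU_L vs OTU_U: 4
  OTU_L vs OTU_X: 6
  OTU_L vs OTU_W: 4
  OTU_U vs OTU_X: 6
  OTU_U vs OTU_W: 4
  OTU_X vs OTU_W: 4
The smallest is 1 mismatch, between OTU_Z and OTU_W; p = 1/10 = 0.100.

0.100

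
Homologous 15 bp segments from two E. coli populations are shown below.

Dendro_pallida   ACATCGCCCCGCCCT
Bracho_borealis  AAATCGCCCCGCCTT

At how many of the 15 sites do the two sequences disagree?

Differing sites — 2:C/A; 14:C/T.
That gives 2 mismatches out of 15 aligned sites, so the Hamming distance is 2.

2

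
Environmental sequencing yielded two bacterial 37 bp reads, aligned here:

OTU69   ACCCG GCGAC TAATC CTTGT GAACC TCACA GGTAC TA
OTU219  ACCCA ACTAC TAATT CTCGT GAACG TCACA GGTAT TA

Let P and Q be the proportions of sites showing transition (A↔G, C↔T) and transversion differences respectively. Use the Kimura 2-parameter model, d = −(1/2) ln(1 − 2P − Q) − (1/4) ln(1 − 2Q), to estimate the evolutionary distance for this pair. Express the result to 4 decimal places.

0.2246

Differing sites — 5:G/A (Ti); 6:G/A (Ti); 8:G/T (Tv); 15:C/T (Ti); 18:T/C (Ti); 25:C/G (Tv); 35:C/T (Ti).
Of the 7 differences, 5 transitions and 2 transversions over 37 sites: P = 5/37 = 0.135135, Q = 2/37 = 0.054054.
d = −0.5·ln(0.675676) − 0.25·ln(0.891892) = −0.5·(-0.392042) − 0.25·(-0.114410) = 0.2246.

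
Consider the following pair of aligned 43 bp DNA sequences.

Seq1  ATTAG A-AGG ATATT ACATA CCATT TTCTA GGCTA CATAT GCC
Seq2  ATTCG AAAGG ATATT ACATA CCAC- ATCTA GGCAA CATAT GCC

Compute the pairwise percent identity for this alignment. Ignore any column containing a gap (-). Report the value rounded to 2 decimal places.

90.24%

Excluding the 2 gap columns leaves 41 comparable sites.
Mismatches occur at site 4 (A↔C), site 24 (T↔C), site 26 (T↔A), site 34 (T↔A).
37 of the 41 comparable sites match, so the percent identity is 37/41 × 100 = 90.24%.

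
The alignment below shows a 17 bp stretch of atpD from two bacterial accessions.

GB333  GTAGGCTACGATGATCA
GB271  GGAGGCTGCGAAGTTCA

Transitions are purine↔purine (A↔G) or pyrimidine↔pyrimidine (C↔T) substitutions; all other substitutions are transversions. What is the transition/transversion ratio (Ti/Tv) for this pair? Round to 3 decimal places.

0.333

The sequences differ at positions 2 (T/G, transversion), 8 (A/G, transition), 12 (T/A, transversion), 14 (A/T, transversion).
Of the 4 differences, 1 transition and 3 transversions, so Ti/Tv = 1/3 = 0.333.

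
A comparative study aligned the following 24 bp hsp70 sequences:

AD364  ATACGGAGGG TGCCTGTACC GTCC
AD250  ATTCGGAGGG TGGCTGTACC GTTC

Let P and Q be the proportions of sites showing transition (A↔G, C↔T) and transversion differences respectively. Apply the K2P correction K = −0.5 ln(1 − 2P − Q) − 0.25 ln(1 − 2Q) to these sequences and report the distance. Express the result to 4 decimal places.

0.1367

The sequences differ at positions 3 (A/T, transversion), 13 (C/G, transversion), 23 (C/T, transition).
Of the 3 differences, 1 transition and 2 transversions over 24 sites: P = 1/24 = 0.041667, Q = 2/24 = 0.083333.
d = −0.5·ln(0.833333) − 0.25·ln(0.833334) = −0.5·(-0.182322) − 0.25·(-0.182321) = 0.1367.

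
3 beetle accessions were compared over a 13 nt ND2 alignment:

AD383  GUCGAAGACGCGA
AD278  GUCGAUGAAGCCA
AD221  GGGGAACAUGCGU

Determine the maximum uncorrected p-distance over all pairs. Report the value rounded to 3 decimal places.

0.538

Pairwise Hamming distances:
  AD383 vs AD278: 3
  AD383 vs AD221: 5
  AD278 vs AD221: 7
The largest is 7 mismatches, between AD278 and AD221; p = 7/13 = 0.538.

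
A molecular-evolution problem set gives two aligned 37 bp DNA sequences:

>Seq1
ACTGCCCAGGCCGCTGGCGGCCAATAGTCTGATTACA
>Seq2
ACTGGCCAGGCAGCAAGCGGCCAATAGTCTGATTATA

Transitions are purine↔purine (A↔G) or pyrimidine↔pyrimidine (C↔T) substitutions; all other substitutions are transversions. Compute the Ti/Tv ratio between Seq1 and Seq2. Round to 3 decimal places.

Differing sites — 5:C/G (Tv); 12:C/A (Tv); 15:T/A (Tv); 16:G/A (Ti); 36:C/T (Ti).
Of the 5 differences, 2 transitions and 3 transversions, so Ti/Tv = 2/3 = 0.667.

0.667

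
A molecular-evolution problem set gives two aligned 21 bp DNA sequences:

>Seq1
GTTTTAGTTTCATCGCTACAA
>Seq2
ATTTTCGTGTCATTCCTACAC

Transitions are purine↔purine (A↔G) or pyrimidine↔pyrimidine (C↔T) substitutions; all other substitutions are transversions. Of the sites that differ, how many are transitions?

2

The sequences differ at positions 1 (G/A, transition), 6 (A/C, transversion), 9 (T/G, transversion), 14 (C/T, transition), 15 (G/C, transversion), 21 (A/C, transversion).
Of the 6 differences, 2 transitions and 4 transversions, so the answer is 2.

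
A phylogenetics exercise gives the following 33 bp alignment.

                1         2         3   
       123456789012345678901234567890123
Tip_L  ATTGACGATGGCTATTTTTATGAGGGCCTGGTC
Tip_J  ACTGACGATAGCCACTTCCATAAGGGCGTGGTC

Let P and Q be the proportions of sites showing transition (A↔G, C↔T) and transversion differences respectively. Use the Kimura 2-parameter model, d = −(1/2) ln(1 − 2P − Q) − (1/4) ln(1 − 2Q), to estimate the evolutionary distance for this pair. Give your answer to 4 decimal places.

The sequences differ at positions 2 (T/C, transition), 10 (G/A, transition), 13 (T/C, transition), 15 (T/C, transition), 18 (T/C, transition), 19 (T/C, transition), 22 (G/A, transition), 28 (C/G, transversion).
Of the 8 differences, 7 transitions and 1 transversion over 33 sites: P = 7/33 = 0.212121, Q = 1/33 = 0.030303.
d = −0.5·ln(0.545455) − 0.25·ln(0.939394) = −0.5·(-0.606135) − 0.25·(-0.062520) = 0.3187.

0.3187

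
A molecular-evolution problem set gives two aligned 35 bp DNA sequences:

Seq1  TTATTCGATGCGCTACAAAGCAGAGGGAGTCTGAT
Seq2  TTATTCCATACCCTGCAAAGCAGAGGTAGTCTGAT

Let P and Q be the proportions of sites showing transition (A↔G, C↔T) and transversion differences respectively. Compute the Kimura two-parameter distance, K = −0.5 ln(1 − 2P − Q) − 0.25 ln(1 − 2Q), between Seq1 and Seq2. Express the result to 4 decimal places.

The sequences differ at positions 7 (G/C, transversion), 10 (G/A, transition), 12 (G/C, transversion), 15 (A/G, transition), 27 (G/T, transversion).
Of the 5 differences, 2 transitions and 3 transversions over 35 sites: P = 2/35 = 0.057143, Q = 3/35 = 0.085714.
d = −0.5·ln(0.800000) − 0.25·ln(0.828572) = −0.5·(-0.223144) − 0.25·(-0.188052) = 0.1586.

0.1586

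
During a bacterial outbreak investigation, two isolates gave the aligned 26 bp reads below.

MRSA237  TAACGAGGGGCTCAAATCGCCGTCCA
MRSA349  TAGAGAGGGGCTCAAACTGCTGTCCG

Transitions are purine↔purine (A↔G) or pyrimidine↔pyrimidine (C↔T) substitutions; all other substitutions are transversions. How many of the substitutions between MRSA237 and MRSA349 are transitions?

The sequences differ at positions 3 (A/G, transition), 4 (C/A, transversion), 17 (T/C, transition), 18 (C/T, transition), 21 (C/T, transition), 26 (A/G, transition).
Of the 6 differences, 5 transitions and 1 transversion, so the answer is 5.

5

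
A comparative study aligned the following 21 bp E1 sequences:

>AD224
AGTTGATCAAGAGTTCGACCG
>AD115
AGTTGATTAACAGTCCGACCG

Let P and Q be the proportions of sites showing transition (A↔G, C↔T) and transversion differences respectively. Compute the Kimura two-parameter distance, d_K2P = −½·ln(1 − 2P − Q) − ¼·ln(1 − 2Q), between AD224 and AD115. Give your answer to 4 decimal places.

Differing sites — 8:C/T (Ti); 11:G/C (Tv); 15:T/C (Ti).
Of the 3 differences, 2 transitions and 1 transversion over 21 sites: P = 2/21 = 0.095238, Q = 1/21 = 0.047619.
d = −0.5·ln(0.761905) − 0.25·ln(0.904762) = −0.5·(-0.271933) − 0.25·(-0.100083) = 0.1610.

0.1610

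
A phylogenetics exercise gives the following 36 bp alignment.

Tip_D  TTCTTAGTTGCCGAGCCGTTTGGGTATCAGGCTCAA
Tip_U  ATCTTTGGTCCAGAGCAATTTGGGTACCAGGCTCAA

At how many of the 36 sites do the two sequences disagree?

The sequences differ at positions 1 (T/A), 6 (A/T), 8 (T/G), 10 (G/C), 12 (C/A), 17 (C/A), 18 (G/A), 27 (T/C).
That gives 8 mismatches out of 36 aligned sites, so the Hamming distance is 8.

8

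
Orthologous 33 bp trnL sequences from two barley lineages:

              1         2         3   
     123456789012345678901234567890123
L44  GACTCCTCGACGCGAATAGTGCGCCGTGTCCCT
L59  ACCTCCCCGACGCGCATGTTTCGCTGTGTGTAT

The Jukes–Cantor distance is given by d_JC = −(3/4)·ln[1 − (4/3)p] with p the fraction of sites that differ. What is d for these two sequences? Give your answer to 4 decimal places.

0.4408

Differing sites — 1:G/A; 2:A/C; 7:T/C; 15:A/C; 18:A/G; 19:G/T; 21:G/T; 25:C/T; 30:C/G; 31:C/T; 32:C/A.
p = 11/33 = 0.333333.
d = −0.75 · ln(1 − (4/3)·0.333333) = −0.75 · ln(0.555556) = −0.75 · (-0.587786) = 0.4408.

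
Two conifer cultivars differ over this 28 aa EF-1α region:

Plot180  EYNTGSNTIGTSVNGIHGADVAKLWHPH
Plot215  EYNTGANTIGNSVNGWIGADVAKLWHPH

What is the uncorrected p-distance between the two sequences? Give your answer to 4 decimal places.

0.1429

The sequences differ at positions 6 (S/A), 11 (T/N), 16 (I/W), 17 (H/I).
There are 4 differences over 28 sites, so p = 4/28 = 0.1429.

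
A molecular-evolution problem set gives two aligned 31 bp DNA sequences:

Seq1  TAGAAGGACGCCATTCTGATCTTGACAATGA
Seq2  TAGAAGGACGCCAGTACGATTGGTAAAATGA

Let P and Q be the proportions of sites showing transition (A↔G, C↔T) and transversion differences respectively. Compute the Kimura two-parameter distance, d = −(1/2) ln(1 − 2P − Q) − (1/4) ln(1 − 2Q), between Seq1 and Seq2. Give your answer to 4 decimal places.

0.3171

The sequences differ at positions 14 (T/G, transversion), 16 (C/A, transversion), 17 (T/C, transition), 21 (C/T, transition), 22 (T/G, transversion), 23 (T/G, transversion), 24 (G/T, transversion), 26 (C/A, transversion).
Of the 8 differences, 2 transitions and 6 transversions over 31 sites: P = 2/31 = 0.064516, Q = 6/31 = 0.193548.
d = −0.5·ln(0.677420) − 0.25·ln(0.612904) = −0.5·(-0.389464) − 0.25·(-0.489547) = 0.3171.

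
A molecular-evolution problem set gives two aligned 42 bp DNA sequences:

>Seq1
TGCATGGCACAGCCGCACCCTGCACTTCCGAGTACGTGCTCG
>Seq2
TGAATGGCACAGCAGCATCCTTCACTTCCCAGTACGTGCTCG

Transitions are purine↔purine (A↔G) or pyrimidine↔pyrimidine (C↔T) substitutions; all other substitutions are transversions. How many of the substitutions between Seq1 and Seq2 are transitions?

The sequences differ at positions 3 (C/A, transversion), 14 (C/A, transversion), 18 (C/T, transition), 22 (G/T, transversion), 30 (G/C, transversion).
Of the 5 differences, 1 transition and 4 transversions, so the answer is 1.

1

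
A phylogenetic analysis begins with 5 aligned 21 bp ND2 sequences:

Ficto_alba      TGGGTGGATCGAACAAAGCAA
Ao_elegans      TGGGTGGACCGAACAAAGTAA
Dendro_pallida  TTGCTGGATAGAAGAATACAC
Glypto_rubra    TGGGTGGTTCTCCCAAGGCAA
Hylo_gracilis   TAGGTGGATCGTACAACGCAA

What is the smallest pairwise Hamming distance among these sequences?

Pairwise Hamming distances:
  Ficto_alba vs Ao_elegans: 2
  Ficto_alba vs Dendro_pallida: 7
  Ficto_alba vs Glypto_rubra: 5
  Ficto_alba vs Hylo_gracilis: 3
  Ao_elegans vs Dendro_pallida: 9
  Ao_elegans vs Glypto_rubra: 7
  Ao_elegans vs Hylo_gracilis: 5
  Dendro_pallida vs Glypto_rubra: 11
  Dendro_pallida vs Hylo_gracilis: 8
  Glypto_rubra vs Hylo_gracilis: 6
The smallest is 2, between Ficto_alba and Ao_elegans.

2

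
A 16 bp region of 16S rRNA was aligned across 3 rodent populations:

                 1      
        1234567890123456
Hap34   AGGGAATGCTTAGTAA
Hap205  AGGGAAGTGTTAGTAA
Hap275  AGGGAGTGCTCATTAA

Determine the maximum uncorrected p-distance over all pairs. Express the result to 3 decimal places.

Pairwise Hamming distances:
  Hap34 vs Hap205: 3
  Hap34 vs Hap275: 3
  Hap205 vs Hap275: 6
The largest is 6 mismatches, between Hap205 and Hap275; p = 6/16 = 0.375.

0.375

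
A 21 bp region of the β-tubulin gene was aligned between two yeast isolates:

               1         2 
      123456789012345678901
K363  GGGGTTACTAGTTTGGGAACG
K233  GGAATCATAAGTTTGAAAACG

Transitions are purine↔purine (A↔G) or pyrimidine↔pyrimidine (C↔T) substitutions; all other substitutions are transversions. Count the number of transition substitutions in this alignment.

6

The sequences differ at positions 3 (G/A, transition), 4 (G/A, transition), 6 (T/C, transition), 8 (C/T, transition), 9 (T/A, transversion), 16 (G/A, transition), 17 (G/A, transition).
Of the 7 differences, 6 transitions and 1 transversion, so the answer is 6.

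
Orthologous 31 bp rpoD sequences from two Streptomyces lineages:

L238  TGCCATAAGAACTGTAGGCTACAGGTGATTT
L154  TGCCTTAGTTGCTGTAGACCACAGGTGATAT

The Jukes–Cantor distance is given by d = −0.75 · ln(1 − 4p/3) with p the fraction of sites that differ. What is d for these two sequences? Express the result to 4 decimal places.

0.3163

Mismatches occur at site 5 (A/T), site 8 (A/G), site 9 (G/T), site 10 (A/T), site 11 (A/G), site 18 (G/A), site 20 (T/C), site 30 (T/A).
p = 8/31 = 0.258065.
d = −0.75 · ln(1 − (4/3)·0.258065) = −0.75 · ln(0.655913) = −0.75 · (-0.421727) = 0.3163.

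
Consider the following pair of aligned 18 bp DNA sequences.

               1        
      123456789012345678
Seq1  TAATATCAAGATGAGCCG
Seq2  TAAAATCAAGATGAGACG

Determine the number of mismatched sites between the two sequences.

Differing sites — 4:T/A; 16:C/A.
That gives 2 mismatches out of 18 aligned sites, so the Hamming distance is 2.

2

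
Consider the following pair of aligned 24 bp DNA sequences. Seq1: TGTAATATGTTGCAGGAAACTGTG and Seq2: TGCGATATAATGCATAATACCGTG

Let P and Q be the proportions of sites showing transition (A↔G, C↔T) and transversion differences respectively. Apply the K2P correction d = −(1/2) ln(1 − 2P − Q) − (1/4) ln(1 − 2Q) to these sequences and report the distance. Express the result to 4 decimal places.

The sequences differ at positions 3 (T/C, transition), 4 (A/G, transition), 9 (G/A, transition), 10 (T/A, transversion), 15 (G/T, transversion), 16 (G/A, transition), 18 (A/T, transversion), 21 (T/C, transition).
Of the 8 differences, 5 transitions and 3 transversions over 24 sites: P = 5/24 = 0.208333, Q = 3/24 = 0.125000.
d = −0.5·ln(0.458334) − 0.25·ln(0.750000) = −0.5·(-0.780157) − 0.25·(-0.287682) = 0.4620.

0.4620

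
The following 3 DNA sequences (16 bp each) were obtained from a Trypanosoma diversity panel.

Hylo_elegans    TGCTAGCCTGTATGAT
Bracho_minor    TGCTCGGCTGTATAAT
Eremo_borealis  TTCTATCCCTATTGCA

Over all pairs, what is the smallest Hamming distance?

Pairwise Hamming distances:
  Hylo_elegans vs Bracho_minor: 3
  Hylo_elegans vs Eremo_borealis: 8
  Bracho_minor vs Eremo_borealis: 11
The smallest is 3, between Hylo_elegans and Bracho_minor.

3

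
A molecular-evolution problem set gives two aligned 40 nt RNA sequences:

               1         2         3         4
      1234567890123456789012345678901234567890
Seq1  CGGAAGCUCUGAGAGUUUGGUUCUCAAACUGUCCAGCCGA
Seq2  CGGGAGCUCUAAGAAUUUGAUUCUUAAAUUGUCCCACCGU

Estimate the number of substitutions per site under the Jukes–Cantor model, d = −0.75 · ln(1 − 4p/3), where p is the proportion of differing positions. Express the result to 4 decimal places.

0.2675

Differing sites — 4:A/G; 11:G/A; 15:G/A; 20:G/A; 25:C/U; 29:C/U; 35:A/C; 36:G/A; 40:A/U.
p = 9/40 = 0.225000.
d = −0.75 · ln(1 − (4/3)·0.225000) = −0.75 · ln(0.700000) = −0.75 · (-0.356675) = 0.2675.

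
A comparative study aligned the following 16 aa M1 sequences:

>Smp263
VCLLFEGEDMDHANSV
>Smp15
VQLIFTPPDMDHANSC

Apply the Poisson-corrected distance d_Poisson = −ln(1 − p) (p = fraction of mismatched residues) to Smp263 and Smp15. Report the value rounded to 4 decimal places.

Mismatches occur at site 2 (C/Q), site 4 (L/I), site 6 (E/T), site 7 (G/P), site 8 (E/P), site 16 (V/C).
p = 6/16 = 0.375000.
d = −ln(1 − 0.375000) = −ln(0.625000) = 0.4700.

0.4700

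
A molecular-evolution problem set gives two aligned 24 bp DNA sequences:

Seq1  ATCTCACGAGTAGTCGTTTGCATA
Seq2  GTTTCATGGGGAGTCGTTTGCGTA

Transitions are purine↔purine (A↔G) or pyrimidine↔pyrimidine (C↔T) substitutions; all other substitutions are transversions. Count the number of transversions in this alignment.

Differing sites — 1:A/G (Ti); 3:C/T (Ti); 7:C/T (Ti); 9:A/G (Ti); 11:T/G (Tv); 22:A/G (Ti).
Of the 6 differences, 5 transitions and 1 transversion, so the answer is 1.

1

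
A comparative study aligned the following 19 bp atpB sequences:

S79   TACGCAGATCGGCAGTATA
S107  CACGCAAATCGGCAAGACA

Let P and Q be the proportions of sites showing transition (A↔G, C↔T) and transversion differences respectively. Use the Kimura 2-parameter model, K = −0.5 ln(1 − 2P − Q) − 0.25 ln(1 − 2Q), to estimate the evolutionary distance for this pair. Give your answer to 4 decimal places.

0.3487

Mismatches occur at site 1 (T/C, transition), site 7 (G/A, transition), site 15 (G/A, transition), site 16 (T/G, transversion), site 18 (T/C, transition).
Of the 5 differences, 4 transitions and 1 transversion over 19 sites: P = 4/19 = 0.210526, Q = 1/19 = 0.052632.
d = −0.5·ln(0.526316) − 0.25·ln(0.894736) = −0.5·(-0.641853) − 0.25·(-0.111227) = 0.3487.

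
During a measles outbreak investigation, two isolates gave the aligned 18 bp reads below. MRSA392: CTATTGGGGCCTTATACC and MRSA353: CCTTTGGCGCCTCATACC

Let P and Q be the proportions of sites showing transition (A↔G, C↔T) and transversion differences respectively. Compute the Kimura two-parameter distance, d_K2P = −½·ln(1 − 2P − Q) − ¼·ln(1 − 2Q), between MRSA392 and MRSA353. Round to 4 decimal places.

Mismatches occur at site 2 (T→C, transition), site 3 (A→T, transversion), site 8 (G→C, transversion), site 13 (T→C, transition).
Of the 4 differences, 2 transitions and 2 transversions over 18 sites: P = 2/18 = 0.111111, Q = 2/18 = 0.111111.
d = −0.5·ln(0.666667) − 0.25·ln(0.777778) = −0.5·(-0.405465) − 0.25·(-0.251314) = 0.2656.

0.2656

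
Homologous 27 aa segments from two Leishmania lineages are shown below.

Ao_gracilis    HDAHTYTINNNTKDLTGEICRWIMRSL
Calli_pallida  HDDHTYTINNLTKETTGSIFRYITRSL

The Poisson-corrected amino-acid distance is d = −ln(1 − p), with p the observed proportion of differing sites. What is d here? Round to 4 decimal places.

Differing sites — 3:A/D; 11:N/L; 14:D/E; 15:L/T; 18:E/S; 20:C/F; 22:W/Y; 24:M/T.
p = 8/27 = 0.296296.
d = −ln(1 − 0.296296) = −ln(0.703704) = 0.3514.

0.3514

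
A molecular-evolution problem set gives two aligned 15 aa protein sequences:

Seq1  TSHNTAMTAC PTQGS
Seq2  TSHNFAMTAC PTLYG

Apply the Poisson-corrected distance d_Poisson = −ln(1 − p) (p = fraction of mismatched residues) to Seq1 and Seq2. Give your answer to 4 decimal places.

Mismatches occur at site 5 (T↔F), site 13 (Q↔L), site 14 (G↔Y), site 15 (S↔G).
p = 4/15 = 0.266667.
d = −ln(1 − 0.266667) = −ln(0.733333) = 0.3102.

0.3102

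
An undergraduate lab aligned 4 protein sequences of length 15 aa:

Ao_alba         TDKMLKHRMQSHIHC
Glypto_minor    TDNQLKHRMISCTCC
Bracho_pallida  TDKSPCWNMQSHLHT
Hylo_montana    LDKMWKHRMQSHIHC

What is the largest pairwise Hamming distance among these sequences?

Pairwise Hamming distances:
  Ao_alba vs Glypto_minor: 6
  Ao_alba vs Bracho_pallida: 7
  Ao_alba vs Hylo_montana: 2
  Glypto_minor vs Bracho_pallida: 11
  Glypto_minor vs Hylo_montana: 8
  Bracho_pallida vs Hylo_montana: 8
The largest is 11, between Glypto_minor and Bracho_pallida.

11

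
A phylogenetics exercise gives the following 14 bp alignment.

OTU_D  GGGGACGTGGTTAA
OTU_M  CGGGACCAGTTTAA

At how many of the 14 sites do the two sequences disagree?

Differing sites — 1:G/C; 7:G/C; 8:T/A; 10:G/T.
That gives 4 mismatches out of 14 aligned sites, so the Hamming distance is 4.

4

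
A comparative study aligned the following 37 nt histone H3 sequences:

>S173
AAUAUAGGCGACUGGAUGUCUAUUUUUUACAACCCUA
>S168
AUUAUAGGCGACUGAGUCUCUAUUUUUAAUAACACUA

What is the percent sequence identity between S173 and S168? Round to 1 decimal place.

Mismatches occur at site 2 (A/U), site 15 (G/A), site 16 (A/G), site 18 (G/C), site 28 (U/A), site 30 (C/U), site 34 (C/A).
30 of the 37 sites match, so the percent identity is 30/37 × 100 = 81.1%.

81.1%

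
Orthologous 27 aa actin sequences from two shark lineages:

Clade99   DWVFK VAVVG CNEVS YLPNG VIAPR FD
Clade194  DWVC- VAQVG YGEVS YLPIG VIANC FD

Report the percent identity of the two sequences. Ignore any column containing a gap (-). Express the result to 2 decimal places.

Excluding the 1 gap column leaves 26 comparable sites.
The sequences differ at positions 4 (F/C), 8 (V/Q), 11 (C/Y), 12 (N/G), 19 (N/I), 24 (P/N), 25 (R/C).
19 of the 26 comparable sites match, so the percent identity is 19/26 × 100 = 73.08%.

73.08%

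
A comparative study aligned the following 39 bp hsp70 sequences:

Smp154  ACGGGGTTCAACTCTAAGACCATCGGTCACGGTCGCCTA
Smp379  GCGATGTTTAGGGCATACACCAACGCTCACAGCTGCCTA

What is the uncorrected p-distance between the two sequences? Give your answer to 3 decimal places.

The sequences differ at positions 1 (A/G), 4 (G/A), 5 (G/T), 9 (C/T), 11 (A/G), 12 (C/G), 13 (T/G), 15 (T/A), 16 (A/T), 18 (G/C), 23 (T/A), 26 (G/C), 31 (G/A), 33 (T/C), 34 (C/T).
There are 15 differences over 39 sites, so p = 15/39 = 0.385.

0.385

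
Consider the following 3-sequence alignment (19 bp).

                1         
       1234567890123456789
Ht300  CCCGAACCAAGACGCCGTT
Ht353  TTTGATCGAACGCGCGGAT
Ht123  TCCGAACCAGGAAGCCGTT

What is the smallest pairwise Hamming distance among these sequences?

Pairwise Hamming distances:
  Ht300 vs Ht353: 9
  Ht300 vs Ht123: 3
  Ht353 vs Ht123: 10
The smallest is 3, between Ht300 and Ht123.

3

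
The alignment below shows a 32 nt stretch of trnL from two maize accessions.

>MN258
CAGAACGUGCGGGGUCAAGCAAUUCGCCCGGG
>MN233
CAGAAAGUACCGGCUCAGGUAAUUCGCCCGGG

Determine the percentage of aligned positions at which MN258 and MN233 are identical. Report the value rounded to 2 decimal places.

81.25%

Mismatches occur at site 6 (C↔A), site 9 (G↔A), site 11 (G↔C), site 14 (G↔C), site 18 (A↔G), site 20 (C↔U).
26 of the 32 sites match, so the percent identity is 26/32 × 100 = 81.25%.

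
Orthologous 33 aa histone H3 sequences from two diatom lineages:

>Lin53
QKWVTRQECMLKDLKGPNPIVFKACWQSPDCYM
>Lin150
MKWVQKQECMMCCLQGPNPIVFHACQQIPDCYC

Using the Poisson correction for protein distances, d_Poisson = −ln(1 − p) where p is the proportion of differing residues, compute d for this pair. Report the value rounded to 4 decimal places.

0.4055

The sequences differ at positions 1 (Q/M), 5 (T/Q), 6 (R/K), 11 (L/M), 12 (K/C), 13 (D/C), 15 (K/Q), 23 (K/H), 26 (W/Q), 28 (S/I), 33 (M/C).
p = 11/33 = 0.333333.
d = −ln(1 − 0.333333) = −ln(0.666667) = 0.4055.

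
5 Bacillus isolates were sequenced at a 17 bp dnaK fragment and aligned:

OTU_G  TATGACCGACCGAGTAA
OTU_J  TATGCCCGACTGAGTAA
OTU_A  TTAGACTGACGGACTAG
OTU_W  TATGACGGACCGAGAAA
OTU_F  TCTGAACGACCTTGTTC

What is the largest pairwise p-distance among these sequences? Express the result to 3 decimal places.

Pairwise Hamming distances:
  OTU_G vs OTU_J: 2
  OTU_G vs OTU_A: 6
  OTU_G vs OTU_W: 2
  OTU_G vs OTU_F: 6
  OTU_J vs OTU_A: 7
  OTU_J vs OTU_W: 4
  OTU_J vs OTU_F: 8
  OTU_A vs OTU_W: 7
  OTU_A vs OTU_F: 10
  OTU_W vs OTU_F: 8
The largest is 10 mismatches, between OTU_A and OTU_F; p = 10/17 = 0.588.

0.588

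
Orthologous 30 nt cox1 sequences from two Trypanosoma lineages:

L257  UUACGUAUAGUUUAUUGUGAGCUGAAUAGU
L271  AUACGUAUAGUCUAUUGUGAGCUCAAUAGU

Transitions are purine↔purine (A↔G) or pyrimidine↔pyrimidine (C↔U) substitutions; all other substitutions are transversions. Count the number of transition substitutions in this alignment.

1

Mismatches occur at site 1 (U→A, transversion), site 12 (U→C, transition), site 24 (G→C, transversion).
Of the 3 differences, 1 transition and 2 transversions, so the answer is 1.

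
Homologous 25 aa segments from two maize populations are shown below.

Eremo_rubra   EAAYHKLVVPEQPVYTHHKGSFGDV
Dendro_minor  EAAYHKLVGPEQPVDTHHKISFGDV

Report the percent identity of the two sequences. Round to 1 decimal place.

88.0%

The sequences differ at positions 9 (V/G), 15 (Y/D), 20 (G/I).
22 of the 25 sites match, so the percent identity is 22/25 × 100 = 88.0%.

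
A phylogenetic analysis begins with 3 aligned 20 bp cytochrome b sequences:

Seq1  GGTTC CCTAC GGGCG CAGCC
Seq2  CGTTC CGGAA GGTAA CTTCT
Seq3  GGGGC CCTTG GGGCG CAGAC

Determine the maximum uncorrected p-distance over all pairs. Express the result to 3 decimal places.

0.700

Pairwise Hamming distances:
  Seq1 vs Seq2: 10
  Seq1 vs Seq3: 5
  Seq2 vs Seq3: 14
The largest is 14 mismatches, between Seq2 and Seq3; p = 14/20 = 0.700.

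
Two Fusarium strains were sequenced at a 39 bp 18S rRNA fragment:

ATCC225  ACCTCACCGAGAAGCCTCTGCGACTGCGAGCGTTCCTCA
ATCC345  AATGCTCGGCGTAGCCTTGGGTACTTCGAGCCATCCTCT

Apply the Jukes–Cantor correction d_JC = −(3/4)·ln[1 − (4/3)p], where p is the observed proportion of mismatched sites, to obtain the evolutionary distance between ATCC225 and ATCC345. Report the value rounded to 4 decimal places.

Mismatches occur at site 2 (C/A), site 3 (C/T), site 4 (T/G), site 6 (A/T), site 8 (C/G), site 10 (A/C), site 12 (A/T), site 18 (C/T), site 19 (T/G), site 21 (C/G), site 22 (G/T), site 26 (G/T), site 32 (G/C), site 33 (T/A), site 39 (A/T).
p = 15/39 = 0.384615.
d = −0.75 · ln(1 − (4/3)·0.384615) = −0.75 · ln(0.487180) = −0.75 · (-0.719122) = 0.5393.

0.5393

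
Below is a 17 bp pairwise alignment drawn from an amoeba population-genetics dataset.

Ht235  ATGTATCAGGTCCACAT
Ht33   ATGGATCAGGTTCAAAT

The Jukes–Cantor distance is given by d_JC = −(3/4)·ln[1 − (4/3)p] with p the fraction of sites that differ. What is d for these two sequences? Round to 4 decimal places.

0.2012

The sequences differ at positions 4 (T/G), 12 (C/T), 15 (C/A).
p = 3/17 = 0.176471.
d = −0.75 · ln(1 − (4/3)·0.176471) = −0.75 · ln(0.764705) = −0.75 · (-0.268265) = 0.2012.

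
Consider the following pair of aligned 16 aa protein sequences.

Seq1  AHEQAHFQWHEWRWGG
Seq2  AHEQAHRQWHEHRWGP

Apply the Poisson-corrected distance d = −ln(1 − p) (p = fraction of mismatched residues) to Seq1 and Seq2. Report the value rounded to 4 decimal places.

The sequences differ at positions 7 (F/R), 12 (W/H), 16 (G/P).
p = 3/16 = 0.187500.
d = −ln(1 − 0.187500) = −ln(0.812500) = 0.2076.

0.2076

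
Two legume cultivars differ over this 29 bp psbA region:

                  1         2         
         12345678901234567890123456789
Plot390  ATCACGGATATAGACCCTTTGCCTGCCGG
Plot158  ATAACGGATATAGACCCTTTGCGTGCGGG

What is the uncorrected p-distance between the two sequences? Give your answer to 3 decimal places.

0.103

Mismatches occur at site 3 (C/A), site 23 (C/G), site 27 (C/G).
There are 3 differences over 29 sites, so p = 3/29 = 0.103.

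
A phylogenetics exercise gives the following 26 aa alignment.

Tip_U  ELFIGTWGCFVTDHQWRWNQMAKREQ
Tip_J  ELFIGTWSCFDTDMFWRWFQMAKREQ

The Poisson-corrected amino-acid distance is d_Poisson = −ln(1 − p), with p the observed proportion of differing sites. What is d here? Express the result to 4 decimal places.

Differing sites — 8:G/S; 11:V/D; 14:H/M; 15:Q/F; 19:N/F.
p = 5/26 = 0.192308.
d = −ln(1 − 0.192308) = −ln(0.807692) = 0.2136.

0.2136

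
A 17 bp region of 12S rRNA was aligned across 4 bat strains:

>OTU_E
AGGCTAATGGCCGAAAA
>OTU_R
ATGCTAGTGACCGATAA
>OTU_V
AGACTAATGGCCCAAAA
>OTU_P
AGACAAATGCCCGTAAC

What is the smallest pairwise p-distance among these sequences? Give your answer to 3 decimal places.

0.118

Pairwise Hamming distances:
  OTU_E vs OTU_R: 4
  OTU_E vs OTU_V: 2
  OTU_E vs OTU_P: 5
  OTU_R vs OTU_V: 6
  OTU_R vs OTU_P: 8
  OTU_V vs OTU_P: 5
The smallest is 2 mismatches, between OTU_E and OTU_V; p = 2/17 = 0.118.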